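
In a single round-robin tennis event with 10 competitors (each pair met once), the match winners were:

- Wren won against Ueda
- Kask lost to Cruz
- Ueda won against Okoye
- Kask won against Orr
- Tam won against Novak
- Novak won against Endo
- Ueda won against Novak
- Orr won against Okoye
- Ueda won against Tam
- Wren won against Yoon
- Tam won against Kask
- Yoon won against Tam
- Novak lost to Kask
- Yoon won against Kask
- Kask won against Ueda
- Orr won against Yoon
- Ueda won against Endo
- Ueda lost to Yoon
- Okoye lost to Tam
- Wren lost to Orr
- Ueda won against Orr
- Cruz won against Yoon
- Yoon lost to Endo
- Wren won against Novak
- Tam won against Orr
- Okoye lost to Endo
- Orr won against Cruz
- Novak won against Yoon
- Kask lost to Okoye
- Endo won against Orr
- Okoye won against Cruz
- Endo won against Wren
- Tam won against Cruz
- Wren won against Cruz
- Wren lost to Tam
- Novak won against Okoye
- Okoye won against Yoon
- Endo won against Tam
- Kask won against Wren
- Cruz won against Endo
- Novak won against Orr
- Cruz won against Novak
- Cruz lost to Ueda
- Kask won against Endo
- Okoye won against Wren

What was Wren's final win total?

4

Wren's results: beat Cruz, Novak, Ueda, Yoon; lost to Okoye, Endo, Tam, Orr, Kask.
That is 4 wins.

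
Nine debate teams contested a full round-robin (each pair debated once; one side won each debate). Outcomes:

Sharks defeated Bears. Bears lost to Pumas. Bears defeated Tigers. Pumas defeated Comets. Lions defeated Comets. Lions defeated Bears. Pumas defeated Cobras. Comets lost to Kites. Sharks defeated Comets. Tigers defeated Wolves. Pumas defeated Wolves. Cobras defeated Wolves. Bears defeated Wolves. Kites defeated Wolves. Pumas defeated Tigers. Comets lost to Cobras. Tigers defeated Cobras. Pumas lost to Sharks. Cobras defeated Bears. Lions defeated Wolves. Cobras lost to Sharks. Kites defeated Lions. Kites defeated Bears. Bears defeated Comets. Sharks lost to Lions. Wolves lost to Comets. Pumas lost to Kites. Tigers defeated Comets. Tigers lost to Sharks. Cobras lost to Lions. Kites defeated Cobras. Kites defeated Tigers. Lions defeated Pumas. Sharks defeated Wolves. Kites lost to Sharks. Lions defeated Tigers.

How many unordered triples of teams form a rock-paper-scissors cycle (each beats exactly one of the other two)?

Win totals: Pumas 5, Lions 7, Kites 7, Tigers 3, Bears 3, Sharks 7, Wolves 0, Comets 1, Cobras 3.
A team with w wins dominates both others in C(w,2) triples; summing gives 10 + 21 + 21 + 3 + 3 + 21 + 0 + 0 + 3 = 82 transitive triples.
Total triples C(9,3) = 84, so cyclic triples = 84 − 82 = 2.

2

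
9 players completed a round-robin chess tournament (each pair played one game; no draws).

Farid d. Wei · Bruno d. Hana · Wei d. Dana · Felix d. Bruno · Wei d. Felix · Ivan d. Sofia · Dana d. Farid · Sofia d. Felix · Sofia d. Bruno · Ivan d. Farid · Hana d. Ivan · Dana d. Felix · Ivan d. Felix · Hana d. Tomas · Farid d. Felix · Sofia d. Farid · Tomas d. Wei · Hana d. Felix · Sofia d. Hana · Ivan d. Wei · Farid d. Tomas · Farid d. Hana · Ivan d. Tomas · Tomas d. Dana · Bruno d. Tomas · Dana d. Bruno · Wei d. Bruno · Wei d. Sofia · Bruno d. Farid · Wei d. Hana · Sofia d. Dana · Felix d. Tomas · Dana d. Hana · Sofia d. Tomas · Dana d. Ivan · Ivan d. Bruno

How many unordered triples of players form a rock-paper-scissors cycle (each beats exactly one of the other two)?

Win totals: Wei 5, Hana 3, Ivan 6, Bruno 3, Felix 2, Dana 5, Farid 4, Sofia 6, Tomas 2.
A player with w wins dominates both others in C(w,2) triples; summing gives 10 + 3 + 15 + 3 + 1 + 10 + 6 + 15 + 1 = 64 transitive triples.
Total triples C(9,3) = 84, so cyclic triples = 84 − 64 = 20.

20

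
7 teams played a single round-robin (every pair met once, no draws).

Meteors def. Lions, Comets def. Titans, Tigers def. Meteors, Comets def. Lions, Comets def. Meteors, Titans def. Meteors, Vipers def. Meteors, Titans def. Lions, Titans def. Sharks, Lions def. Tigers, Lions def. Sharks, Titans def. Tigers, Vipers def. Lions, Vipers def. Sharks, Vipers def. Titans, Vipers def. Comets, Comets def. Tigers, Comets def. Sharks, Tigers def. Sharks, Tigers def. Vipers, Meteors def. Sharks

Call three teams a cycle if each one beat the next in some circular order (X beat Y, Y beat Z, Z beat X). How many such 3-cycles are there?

4

Win totals: Lions 2, Sharks 0, Meteors 2, Tigers 3, Vipers 5, Comets 5, Titans 4.
A team with w wins dominates both others in C(w,2) triples; summing gives 1 + 0 + 1 + 3 + 10 + 10 + 6 = 31 transitive triples.
Total triples C(7,3) = 35, so cyclic triples = 35 − 31 = 4.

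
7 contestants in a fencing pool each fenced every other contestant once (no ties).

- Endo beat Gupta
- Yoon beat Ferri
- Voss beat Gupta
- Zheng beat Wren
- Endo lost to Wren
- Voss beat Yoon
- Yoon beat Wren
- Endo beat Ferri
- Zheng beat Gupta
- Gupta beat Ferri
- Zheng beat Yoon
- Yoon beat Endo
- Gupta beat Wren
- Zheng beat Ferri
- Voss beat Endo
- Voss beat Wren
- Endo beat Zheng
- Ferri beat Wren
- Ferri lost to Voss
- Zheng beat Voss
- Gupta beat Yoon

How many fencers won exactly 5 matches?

Win totals: Gupta 3, Endo 3, Wren 1, Zheng 5, Yoon 3, Voss 5, Ferri 1.
Exactly 5: Zheng, Voss — 2 fencers.

2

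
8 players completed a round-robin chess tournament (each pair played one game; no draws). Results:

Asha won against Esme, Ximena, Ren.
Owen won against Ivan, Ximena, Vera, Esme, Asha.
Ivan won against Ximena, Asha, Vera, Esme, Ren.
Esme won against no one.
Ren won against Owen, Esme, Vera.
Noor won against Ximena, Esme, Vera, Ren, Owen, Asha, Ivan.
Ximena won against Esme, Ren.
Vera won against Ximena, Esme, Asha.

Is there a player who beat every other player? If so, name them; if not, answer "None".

Noor has 7 wins out of 7 opponents — a perfect record.

Noor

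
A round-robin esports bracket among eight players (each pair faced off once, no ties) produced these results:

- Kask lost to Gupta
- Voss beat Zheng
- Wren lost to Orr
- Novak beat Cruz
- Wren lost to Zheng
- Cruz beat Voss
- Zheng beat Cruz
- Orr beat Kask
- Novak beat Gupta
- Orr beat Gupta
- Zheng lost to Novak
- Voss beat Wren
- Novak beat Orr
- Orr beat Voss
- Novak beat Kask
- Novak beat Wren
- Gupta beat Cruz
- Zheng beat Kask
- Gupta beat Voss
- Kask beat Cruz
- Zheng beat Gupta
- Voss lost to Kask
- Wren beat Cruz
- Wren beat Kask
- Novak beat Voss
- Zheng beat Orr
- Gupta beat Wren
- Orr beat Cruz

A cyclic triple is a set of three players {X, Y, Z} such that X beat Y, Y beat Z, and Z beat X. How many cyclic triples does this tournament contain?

6

Win totals: Wren 2, Kask 2, Gupta 4, Cruz 1, Zheng 5, Novak 7, Orr 5, Voss 2.
A player with w wins dominates both others in C(w,2) triples; summing gives 1 + 1 + 6 + 0 + 10 + 21 + 10 + 1 = 50 transitive triples.
Total triples C(8,3) = 56, so cyclic triples = 56 − 50 = 6.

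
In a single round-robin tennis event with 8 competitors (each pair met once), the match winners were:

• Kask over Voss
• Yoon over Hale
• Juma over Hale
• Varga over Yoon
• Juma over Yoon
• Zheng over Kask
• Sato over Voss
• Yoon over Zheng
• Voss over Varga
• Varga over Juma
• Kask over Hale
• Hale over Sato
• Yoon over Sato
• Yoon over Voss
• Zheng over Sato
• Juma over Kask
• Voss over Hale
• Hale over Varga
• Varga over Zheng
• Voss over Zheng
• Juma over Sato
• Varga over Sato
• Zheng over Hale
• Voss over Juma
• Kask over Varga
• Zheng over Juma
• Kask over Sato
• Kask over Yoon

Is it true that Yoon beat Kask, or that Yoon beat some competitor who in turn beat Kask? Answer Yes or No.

Yes

Yoon did not beat Kask directly.
Yoon beat Zheng, Sato, Hale, Voss. Of those, Zheng beat Kask.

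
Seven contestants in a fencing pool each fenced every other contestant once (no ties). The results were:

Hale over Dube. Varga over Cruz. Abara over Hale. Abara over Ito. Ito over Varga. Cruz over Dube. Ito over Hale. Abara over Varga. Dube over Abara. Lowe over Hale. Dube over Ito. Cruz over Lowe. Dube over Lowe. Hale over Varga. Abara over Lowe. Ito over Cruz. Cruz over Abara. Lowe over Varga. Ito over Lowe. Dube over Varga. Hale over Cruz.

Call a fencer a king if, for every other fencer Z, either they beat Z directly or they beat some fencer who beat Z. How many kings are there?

Cruz reaches everyone (king).
Ito reaches everyone (king).
Varga cannot reach Ito, Hale in two steps.
Hale reaches everyone (king).
Dube reaches everyone (king).
Lowe cannot reach Ito, Abara in two steps.
Abara reaches everyone (king).
Kings: Cruz, Ito, Hale, Dube, Abara — 5.

5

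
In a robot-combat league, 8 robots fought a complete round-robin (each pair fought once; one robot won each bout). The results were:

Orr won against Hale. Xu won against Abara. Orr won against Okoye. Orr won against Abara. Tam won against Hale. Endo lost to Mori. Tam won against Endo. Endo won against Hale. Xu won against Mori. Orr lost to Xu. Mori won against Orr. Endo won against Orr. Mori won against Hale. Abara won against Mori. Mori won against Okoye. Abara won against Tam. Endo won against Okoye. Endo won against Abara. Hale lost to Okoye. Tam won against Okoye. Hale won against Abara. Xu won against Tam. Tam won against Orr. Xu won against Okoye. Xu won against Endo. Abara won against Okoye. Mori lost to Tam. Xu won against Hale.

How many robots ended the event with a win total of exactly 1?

Win totals: Xu 7, Mori 4, Tam 5, Orr 3, Abara 3, Okoye 1, Endo 4, Hale 1.
Exactly 1: Okoye, Hale — 2 robots.

2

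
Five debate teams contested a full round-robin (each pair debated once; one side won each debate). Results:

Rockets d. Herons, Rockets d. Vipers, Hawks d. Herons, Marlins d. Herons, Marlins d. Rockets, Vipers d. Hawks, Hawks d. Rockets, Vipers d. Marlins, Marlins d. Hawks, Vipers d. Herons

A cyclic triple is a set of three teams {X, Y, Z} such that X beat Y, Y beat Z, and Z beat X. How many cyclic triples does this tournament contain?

Win totals: Rockets 2, Marlins 3, Vipers 3, Hawks 2, Herons 0.
A team with w wins dominates both others in C(w,2) triples; summing gives 1 + 3 + 3 + 1 + 0 = 8 transitive triples.
Total triples C(5,3) = 10, so cyclic triples = 10 − 8 = 2.

2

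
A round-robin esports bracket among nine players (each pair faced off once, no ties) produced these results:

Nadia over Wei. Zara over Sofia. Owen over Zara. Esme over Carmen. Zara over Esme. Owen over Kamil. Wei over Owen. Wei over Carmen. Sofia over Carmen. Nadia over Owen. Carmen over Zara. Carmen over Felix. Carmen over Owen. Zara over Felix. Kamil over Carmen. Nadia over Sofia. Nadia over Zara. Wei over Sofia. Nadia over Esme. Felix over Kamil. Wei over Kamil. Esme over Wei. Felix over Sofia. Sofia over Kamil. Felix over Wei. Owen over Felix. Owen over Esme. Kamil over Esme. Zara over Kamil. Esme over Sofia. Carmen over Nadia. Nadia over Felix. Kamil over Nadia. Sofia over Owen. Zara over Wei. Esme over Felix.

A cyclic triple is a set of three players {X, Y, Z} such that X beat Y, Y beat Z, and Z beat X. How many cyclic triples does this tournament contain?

Win totals: Kamil 3, Zara 5, Nadia 6, Owen 4, Esme 4, Sofia 3, Carmen 4, Felix 3, Wei 4.
A player with w wins dominates both others in C(w,2) triples; summing gives 3 + 10 + 15 + 6 + 6 + 3 + 6 + 3 + 6 = 58 transitive triples.
Total triples C(9,3) = 84, so cyclic triples = 84 − 58 = 26.

26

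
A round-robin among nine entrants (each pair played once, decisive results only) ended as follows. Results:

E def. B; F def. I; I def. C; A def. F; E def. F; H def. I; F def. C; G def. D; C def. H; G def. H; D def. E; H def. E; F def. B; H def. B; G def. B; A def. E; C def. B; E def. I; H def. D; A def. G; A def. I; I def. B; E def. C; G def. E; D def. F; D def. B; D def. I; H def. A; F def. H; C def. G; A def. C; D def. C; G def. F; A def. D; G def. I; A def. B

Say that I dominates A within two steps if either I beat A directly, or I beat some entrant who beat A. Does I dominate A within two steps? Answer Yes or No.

No

I did not beat A directly.
I beat B, C, but each of them lost to A. No two-step path.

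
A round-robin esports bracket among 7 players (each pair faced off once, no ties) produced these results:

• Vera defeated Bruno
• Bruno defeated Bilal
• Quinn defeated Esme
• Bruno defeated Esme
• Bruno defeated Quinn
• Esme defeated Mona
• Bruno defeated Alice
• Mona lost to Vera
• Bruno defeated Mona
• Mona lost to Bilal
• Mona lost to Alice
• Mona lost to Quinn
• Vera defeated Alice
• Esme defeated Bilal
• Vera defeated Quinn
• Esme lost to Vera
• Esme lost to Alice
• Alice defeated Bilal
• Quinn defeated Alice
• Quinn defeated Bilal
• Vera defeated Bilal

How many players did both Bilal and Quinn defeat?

1

Bilal beat: Mona.
Quinn beat: Bilal, Esme, Alice, Mona.
Both beat: Mona — 1.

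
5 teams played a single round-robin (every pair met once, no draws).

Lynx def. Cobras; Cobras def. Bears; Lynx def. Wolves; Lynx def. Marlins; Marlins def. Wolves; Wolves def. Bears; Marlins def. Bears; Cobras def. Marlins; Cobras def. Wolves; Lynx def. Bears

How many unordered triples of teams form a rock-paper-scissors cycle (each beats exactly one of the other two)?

0

Of the C(5,3) = 10 triples, the cyclic ones are: none.
That is 0.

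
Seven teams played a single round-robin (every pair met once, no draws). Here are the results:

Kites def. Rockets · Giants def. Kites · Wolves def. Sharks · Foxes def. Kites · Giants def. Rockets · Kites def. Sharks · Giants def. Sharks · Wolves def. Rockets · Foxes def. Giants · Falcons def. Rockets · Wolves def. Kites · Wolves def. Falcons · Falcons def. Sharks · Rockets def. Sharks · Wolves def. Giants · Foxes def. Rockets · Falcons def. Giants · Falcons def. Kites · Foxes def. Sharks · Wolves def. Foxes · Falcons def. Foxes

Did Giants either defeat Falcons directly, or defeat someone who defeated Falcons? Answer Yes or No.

Giants did not beat Falcons directly.
Giants beat Kites, Sharks, Rockets, but each of them lost to Falcons. No two-step path.

No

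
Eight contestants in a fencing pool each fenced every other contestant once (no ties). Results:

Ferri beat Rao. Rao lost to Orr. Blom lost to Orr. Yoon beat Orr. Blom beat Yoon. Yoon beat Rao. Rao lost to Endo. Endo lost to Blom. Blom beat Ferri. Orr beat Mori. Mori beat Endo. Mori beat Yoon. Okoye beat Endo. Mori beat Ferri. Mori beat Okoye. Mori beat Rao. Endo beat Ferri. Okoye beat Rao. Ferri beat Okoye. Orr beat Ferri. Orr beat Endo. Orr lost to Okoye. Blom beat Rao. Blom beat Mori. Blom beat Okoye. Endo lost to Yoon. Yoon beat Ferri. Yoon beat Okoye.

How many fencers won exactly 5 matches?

3

Win totals: Yoon 5, Orr 5, Endo 2, Blom 6, Mori 5, Okoye 3, Ferri 2, Rao 0.
Exactly 5: Yoon, Orr, Mori — 3 fencers.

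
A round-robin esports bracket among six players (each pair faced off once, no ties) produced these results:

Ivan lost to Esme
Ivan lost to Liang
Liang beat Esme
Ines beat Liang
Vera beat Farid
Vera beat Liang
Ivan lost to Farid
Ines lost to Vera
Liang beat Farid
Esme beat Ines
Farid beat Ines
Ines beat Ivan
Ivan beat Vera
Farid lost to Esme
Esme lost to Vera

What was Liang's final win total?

3

Liang's results: beat Esme, Ivan, Farid; lost to Vera, Ines.
That is 3 wins.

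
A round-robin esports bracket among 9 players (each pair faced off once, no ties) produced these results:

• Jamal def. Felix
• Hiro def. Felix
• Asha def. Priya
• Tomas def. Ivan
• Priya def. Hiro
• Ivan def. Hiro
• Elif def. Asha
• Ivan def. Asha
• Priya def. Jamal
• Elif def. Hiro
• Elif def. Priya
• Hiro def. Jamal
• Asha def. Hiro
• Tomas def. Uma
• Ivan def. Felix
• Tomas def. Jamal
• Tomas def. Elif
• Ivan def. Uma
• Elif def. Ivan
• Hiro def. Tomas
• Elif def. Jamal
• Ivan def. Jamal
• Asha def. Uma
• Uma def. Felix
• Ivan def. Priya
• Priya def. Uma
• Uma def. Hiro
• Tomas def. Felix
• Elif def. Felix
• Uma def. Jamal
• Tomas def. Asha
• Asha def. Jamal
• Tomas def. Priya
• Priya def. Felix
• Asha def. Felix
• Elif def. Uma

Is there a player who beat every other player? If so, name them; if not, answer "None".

Highest win total is Tomas with 7 (out of 8 possible).
Tomas lost to Hiro, so no player went undefeated.

None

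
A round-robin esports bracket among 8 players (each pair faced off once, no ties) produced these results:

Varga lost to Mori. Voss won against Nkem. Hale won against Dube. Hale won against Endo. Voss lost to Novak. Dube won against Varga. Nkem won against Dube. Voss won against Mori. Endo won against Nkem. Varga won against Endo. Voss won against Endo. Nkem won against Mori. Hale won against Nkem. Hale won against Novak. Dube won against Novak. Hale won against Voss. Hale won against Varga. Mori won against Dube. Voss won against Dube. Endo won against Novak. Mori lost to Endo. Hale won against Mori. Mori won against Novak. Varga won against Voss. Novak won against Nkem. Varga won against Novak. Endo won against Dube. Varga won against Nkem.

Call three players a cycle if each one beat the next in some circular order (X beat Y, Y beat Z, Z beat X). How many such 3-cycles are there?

11

Win totals: Mori 3, Voss 4, Hale 7, Dube 2, Varga 4, Nkem 2, Novak 2, Endo 4.
A player with w wins dominates both others in C(w,2) triples; summing gives 3 + 6 + 21 + 1 + 6 + 1 + 1 + 6 = 45 transitive triples.
Total triples C(8,3) = 56, so cyclic triples = 56 − 45 = 11.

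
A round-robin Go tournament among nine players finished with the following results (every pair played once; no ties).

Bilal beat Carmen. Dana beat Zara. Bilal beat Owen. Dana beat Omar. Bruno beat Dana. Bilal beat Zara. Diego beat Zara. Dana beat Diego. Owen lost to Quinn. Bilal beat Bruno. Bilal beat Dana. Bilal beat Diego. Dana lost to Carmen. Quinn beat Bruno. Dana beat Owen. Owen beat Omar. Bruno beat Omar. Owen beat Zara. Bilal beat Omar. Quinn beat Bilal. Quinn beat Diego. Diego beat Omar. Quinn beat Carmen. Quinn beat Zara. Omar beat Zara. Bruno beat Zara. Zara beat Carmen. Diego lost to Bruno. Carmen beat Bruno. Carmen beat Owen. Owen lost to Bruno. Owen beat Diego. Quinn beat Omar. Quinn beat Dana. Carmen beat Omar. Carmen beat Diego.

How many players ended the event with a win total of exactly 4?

Win totals: Bilal 7, Omar 1, Zara 1, Bruno 5, Diego 2, Carmen 5, Quinn 8, Dana 4, Owen 3.
Exactly 4: Dana — 1 player.

1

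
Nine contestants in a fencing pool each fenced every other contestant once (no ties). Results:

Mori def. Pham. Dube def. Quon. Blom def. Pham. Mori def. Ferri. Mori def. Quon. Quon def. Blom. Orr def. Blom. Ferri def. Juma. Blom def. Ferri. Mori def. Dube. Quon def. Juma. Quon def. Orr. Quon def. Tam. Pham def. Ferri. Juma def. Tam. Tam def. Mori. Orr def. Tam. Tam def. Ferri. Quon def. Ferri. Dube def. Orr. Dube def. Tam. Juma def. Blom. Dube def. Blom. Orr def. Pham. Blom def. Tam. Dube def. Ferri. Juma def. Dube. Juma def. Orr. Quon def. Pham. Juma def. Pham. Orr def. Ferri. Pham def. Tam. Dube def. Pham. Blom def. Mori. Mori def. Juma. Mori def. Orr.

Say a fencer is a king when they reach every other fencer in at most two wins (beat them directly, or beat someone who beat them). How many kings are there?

5

Ferri cannot reach Quon, Mori in two steps.
Pham cannot reach Blom, Quon, Orr, Dube in two steps.
Juma reaches everyone (king).
Blom reaches everyone (king).
Quon reaches everyone (king).
Mori reaches everyone (king).
Orr cannot reach Quon, Dube in two steps.
Tam cannot reach Blom in two steps.
Dube reaches everyone (king).
Kings: Juma, Blom, Quon, Mori, Dube — 5.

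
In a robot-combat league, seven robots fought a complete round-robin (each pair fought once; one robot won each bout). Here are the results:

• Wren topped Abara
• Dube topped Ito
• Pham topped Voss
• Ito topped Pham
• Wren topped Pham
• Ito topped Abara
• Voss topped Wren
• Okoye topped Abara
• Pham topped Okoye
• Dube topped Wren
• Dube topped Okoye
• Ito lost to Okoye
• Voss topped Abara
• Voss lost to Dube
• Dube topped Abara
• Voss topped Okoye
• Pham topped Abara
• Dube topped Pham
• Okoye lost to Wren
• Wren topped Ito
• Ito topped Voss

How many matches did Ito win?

3

Ito's results: beat Abara, Voss, Pham; lost to Wren, Dube, Okoye.
That is 3 wins.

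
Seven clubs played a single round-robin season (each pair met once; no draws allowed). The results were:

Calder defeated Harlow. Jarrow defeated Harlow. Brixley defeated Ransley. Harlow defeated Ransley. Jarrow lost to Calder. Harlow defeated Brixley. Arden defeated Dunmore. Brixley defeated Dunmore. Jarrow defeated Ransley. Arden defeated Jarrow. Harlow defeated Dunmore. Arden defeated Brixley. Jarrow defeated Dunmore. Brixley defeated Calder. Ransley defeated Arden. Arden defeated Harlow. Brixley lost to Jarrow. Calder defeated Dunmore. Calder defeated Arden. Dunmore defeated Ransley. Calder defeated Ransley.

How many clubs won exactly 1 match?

2

Win totals: Harlow 3, Calder 5, Jarrow 4, Arden 4, Dunmore 1, Ransley 1, Brixley 3.
Exactly 1: Dunmore, Ransley — 2 clubs.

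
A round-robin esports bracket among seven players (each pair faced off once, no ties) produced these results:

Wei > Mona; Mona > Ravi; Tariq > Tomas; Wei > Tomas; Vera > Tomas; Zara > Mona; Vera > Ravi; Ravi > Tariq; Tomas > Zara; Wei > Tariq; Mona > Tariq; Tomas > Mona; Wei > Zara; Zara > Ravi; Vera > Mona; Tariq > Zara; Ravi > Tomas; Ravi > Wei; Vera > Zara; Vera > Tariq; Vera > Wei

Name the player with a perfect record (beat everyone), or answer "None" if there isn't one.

Vera

Vera has 6 wins out of 6 opponents — a perfect record.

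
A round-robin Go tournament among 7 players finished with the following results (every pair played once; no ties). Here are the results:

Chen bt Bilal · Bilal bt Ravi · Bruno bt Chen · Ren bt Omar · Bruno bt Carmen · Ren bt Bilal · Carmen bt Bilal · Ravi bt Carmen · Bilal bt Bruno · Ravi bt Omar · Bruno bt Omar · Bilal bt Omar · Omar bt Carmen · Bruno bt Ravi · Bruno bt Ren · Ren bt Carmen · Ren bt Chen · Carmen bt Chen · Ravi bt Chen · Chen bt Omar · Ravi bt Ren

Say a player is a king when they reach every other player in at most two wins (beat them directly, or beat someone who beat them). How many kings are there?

3

Bruno reaches everyone (king).
Bilal reaches everyone (king).
Ravi cannot reach Bruno in two steps.
Carmen cannot reach Ren in two steps.
Chen cannot reach Ren in two steps.
Ren reaches everyone (king).
Omar cannot reach Bruno, Ravi, Ren in two steps.
Kings: Bruno, Bilal, Ren — 3.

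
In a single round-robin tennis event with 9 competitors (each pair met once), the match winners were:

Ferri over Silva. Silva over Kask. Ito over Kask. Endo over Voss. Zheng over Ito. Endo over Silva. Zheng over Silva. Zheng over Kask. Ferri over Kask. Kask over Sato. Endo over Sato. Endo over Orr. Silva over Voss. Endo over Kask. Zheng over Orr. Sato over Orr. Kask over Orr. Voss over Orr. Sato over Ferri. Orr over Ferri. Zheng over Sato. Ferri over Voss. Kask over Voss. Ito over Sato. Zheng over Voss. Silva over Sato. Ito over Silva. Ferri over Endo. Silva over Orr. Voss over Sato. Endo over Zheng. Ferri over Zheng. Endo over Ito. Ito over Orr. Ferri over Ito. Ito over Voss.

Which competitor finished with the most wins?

Win totals: Silva 4, Orr 1, Kask 3, Voss 2, Endo 7, Ito 5, Sato 2, Ferri 6, Zheng 6.
Endo leads with 7 wins (next highest: 6).

Endo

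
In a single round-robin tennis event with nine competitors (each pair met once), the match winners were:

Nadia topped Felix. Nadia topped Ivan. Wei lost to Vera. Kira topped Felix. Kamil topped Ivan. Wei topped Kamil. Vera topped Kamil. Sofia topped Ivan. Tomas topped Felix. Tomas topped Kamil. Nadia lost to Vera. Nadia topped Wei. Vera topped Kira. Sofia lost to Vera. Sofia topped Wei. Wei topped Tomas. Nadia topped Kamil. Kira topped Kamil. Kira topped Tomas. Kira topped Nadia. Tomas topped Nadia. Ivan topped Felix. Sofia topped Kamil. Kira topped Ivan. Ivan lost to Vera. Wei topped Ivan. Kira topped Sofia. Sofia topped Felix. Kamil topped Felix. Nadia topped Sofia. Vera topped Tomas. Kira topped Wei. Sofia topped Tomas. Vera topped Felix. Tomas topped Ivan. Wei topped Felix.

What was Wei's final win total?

Wei's results: beat Ivan, Felix, Tomas, Kamil; lost to Kira, Vera, Nadia, Sofia.
That is 4 wins.

4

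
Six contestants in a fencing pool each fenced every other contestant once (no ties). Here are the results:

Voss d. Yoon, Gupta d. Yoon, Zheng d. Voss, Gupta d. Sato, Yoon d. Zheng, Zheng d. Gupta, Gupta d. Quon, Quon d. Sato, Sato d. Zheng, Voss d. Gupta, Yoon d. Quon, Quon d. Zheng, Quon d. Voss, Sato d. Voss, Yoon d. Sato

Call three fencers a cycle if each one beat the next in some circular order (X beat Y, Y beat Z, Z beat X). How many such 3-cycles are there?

8

Of the C(6,3) = 20 triples, the cyclic ones are: {Sato, Yoon, Voss}; {Sato, Voss, Gupta}; {Sato, Gupta, Zheng}; {Yoon, Voss, Quon}; {Yoon, Voss, Zheng}; {Yoon, Gupta, Zheng}; {Voss, Quon, Gupta}; {Quon, Gupta, Zheng}.
That is 8.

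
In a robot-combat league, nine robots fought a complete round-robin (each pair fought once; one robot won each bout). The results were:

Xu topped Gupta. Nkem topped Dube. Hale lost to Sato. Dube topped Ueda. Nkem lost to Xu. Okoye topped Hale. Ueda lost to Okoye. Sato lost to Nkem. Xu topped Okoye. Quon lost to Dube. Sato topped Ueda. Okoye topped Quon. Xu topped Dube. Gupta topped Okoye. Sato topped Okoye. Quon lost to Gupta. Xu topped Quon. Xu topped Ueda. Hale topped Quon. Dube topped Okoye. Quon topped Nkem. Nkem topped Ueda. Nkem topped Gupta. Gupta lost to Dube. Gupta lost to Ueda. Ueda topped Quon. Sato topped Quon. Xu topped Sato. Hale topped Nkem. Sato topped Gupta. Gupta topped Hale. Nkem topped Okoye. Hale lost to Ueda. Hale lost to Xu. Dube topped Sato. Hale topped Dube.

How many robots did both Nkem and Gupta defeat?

Nkem beat: Gupta, Dube, Okoye, Sato, Ueda.
Gupta beat: Okoye, Quon, Hale.
Both beat: Okoye — 1.

1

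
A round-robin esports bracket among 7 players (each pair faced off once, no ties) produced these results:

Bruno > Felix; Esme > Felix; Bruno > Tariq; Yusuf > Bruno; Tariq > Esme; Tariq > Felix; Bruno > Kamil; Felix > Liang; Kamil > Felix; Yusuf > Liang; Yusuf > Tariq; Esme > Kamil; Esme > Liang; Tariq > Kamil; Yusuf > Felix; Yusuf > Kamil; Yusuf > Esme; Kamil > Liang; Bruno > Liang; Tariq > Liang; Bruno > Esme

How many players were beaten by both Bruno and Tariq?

4

Bruno beat: Liang, Tariq, Felix, Kamil, Esme.
Tariq beat: Liang, Felix, Kamil, Esme.
Both beat: Liang, Felix, Kamil, Esme — 4.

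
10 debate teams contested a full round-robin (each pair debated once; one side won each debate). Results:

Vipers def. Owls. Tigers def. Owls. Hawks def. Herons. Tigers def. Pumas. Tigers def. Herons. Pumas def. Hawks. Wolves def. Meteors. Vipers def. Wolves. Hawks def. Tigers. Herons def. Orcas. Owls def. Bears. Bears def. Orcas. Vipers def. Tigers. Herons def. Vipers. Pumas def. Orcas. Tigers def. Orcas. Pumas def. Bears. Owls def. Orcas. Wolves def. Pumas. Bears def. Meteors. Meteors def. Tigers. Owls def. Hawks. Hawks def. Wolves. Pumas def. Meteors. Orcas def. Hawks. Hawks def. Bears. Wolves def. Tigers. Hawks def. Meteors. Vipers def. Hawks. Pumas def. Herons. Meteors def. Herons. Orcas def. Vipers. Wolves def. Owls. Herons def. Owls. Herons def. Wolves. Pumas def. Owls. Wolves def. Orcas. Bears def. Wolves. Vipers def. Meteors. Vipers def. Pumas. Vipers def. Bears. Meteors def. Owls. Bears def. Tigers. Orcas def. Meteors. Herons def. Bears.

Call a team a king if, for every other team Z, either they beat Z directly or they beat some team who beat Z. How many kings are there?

9

Tigers reaches everyone (king).
Herons reaches everyone (king).
Orcas reaches everyone (king).
Bears reaches everyone (king).
Hawks reaches everyone (king).
Wolves reaches everyone (king).
Meteors reaches everyone (king).
Vipers reaches everyone (king).
Pumas reaches everyone (king).
Owls cannot reach Pumas in two steps.
Kings: Tigers, Herons, Orcas, Bears, Hawks, Wolves, Meteors, Vipers, Pumas — 9.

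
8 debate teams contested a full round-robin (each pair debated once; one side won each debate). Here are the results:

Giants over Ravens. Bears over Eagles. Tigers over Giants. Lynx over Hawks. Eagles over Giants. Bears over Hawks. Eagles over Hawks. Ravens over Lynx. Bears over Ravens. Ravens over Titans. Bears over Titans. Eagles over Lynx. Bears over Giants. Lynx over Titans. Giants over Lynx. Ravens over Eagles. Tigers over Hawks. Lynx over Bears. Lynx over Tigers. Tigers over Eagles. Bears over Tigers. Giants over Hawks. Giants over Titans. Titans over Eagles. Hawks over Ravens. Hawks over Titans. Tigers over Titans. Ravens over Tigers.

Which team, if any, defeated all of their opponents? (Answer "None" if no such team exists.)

Highest win total is Bears with 6 (out of 7 possible).
Bears lost to Lynx, so no team went undefeated.

None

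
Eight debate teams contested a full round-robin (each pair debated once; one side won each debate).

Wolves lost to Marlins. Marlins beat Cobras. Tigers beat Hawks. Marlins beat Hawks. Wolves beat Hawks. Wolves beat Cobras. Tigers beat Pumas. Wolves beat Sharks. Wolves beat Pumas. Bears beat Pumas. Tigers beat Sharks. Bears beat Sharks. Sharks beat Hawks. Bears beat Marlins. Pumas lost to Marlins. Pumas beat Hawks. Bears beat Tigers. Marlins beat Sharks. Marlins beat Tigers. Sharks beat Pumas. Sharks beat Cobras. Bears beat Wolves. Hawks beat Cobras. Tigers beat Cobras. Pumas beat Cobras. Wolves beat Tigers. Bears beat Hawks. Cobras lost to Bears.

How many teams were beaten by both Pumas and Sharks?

Pumas beat: Hawks, Cobras.
Sharks beat: Pumas, Hawks, Cobras.
Both beat: Hawks, Cobras — 2.

2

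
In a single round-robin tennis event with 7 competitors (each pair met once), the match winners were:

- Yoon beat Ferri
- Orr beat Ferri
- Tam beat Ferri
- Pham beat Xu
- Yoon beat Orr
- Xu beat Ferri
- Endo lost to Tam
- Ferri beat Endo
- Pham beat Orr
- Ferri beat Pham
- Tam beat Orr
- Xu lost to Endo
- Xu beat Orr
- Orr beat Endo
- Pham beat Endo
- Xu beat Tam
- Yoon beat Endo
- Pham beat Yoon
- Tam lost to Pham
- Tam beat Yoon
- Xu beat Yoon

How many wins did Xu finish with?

Xu's results: beat Tam, Ferri, Yoon, Orr; lost to Pham, Endo.
That is 4 wins.

4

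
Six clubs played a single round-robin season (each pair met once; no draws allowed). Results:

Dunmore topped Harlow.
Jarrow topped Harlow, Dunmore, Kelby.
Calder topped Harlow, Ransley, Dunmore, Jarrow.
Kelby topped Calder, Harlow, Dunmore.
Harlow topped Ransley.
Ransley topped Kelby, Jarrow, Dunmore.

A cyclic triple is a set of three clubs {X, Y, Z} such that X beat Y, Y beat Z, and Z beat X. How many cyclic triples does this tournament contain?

5

Win totals: Calder 4, Dunmore 1, Jarrow 3, Kelby 3, Ransley 3, Harlow 1.
A club with w wins dominates both others in C(w,2) triples; summing gives 6 + 0 + 3 + 3 + 3 + 0 = 15 transitive triples.
Total triples C(6,3) = 20, so cyclic triples = 20 − 15 = 5.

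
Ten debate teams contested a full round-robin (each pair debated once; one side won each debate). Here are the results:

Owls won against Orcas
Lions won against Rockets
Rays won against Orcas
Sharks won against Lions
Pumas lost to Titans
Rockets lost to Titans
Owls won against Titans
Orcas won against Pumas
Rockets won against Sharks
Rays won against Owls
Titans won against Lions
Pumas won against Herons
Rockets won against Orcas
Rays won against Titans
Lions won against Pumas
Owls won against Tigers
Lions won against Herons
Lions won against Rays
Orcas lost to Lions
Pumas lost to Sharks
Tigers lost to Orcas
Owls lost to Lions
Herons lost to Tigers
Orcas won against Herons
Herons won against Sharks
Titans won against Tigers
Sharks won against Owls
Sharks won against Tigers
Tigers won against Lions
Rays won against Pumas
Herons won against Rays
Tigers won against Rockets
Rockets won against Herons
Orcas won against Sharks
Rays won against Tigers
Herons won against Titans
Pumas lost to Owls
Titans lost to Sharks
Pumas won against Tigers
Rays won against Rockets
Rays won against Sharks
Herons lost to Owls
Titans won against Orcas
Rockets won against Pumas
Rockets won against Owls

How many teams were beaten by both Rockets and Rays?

Rockets beat: Pumas, Orcas, Sharks, Herons, Owls.
Rays beat: Pumas, Orcas, Sharks, Tigers, Owls, Titans, Rockets.
Both beat: Pumas, Orcas, Sharks, Owls — 4.

4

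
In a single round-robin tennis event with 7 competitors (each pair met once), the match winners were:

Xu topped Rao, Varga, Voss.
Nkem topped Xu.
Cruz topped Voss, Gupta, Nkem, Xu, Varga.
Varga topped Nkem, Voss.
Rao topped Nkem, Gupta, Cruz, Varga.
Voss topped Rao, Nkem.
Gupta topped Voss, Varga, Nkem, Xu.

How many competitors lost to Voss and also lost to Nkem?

Voss beat: Rao, Nkem.
Nkem beat: Xu.
No one was beaten by both.

0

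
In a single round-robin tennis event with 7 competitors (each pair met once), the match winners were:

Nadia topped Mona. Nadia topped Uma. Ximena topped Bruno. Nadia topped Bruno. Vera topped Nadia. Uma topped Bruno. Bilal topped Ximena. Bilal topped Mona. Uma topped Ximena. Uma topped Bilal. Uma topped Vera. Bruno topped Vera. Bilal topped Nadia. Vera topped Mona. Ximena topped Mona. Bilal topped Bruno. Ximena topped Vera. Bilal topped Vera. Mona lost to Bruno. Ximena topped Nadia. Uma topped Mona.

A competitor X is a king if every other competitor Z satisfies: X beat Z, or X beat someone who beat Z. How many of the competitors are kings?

Bruno cannot reach Uma, Ximena, Bilal in two steps.
Mona cannot reach Bruno, Vera, Uma, Ximena, Bilal, Nadia in two steps.
Vera cannot reach Ximena, Bilal in two steps.
Uma reaches everyone (king).
Ximena cannot reach Bilal in two steps.
Bilal reaches everyone (king).
Nadia reaches everyone (king).
Kings: Uma, Bilal, Nadia — 3.

3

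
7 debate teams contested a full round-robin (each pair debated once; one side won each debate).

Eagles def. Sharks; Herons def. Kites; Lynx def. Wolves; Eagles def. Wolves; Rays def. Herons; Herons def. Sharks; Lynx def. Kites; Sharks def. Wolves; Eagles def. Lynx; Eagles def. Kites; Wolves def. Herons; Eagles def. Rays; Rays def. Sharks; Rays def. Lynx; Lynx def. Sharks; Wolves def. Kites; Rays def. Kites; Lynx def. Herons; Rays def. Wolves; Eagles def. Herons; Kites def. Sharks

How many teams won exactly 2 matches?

2

Win totals: Kites 1, Rays 5, Sharks 1, Eagles 6, Wolves 2, Lynx 4, Herons 2.
Exactly 2: Wolves, Herons — 2 teams.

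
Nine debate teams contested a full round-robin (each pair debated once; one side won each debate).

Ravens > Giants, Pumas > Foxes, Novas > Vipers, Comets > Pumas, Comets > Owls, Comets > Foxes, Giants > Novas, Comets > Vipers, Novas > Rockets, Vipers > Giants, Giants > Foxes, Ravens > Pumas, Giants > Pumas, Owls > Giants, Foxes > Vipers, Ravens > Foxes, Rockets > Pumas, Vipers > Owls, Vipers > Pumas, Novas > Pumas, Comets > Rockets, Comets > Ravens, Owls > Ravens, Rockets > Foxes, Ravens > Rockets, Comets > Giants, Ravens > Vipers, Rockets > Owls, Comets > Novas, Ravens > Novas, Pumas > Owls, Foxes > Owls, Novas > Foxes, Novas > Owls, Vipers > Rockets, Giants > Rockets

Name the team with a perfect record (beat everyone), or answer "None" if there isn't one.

Comets

Comets has 8 wins out of 8 opponents — a perfect record.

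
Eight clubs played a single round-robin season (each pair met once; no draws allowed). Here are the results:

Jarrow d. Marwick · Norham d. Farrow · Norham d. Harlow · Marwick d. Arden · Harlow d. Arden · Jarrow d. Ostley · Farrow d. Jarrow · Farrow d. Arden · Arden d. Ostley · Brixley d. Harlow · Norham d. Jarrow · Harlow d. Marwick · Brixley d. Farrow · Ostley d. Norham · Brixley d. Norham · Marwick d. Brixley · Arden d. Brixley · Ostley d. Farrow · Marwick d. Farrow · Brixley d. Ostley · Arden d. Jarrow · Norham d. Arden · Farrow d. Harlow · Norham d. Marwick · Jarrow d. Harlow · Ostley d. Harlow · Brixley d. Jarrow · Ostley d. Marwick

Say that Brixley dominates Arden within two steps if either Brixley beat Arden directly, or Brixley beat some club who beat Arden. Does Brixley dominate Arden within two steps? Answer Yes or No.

Brixley did not beat Arden directly.
Brixley beat Farrow, Norham, Jarrow, Harlow, Ostley. Of those, Farrow beat Arden.

Yes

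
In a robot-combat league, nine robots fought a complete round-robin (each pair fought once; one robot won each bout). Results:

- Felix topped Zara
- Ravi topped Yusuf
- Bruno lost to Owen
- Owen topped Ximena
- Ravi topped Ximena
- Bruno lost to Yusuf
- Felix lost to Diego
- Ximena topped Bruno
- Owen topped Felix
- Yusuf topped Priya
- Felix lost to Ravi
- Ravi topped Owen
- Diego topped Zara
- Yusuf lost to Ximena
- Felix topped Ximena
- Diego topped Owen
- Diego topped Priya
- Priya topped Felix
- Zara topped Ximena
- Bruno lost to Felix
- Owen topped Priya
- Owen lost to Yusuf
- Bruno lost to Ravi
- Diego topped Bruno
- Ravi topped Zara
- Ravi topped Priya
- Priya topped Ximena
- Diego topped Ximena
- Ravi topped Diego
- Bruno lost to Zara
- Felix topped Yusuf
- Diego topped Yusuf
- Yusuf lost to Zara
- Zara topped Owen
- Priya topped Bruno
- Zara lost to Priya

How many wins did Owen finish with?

Owen's results: beat Ximena, Bruno, Priya, Felix; lost to Diego, Zara, Ravi, Yusuf.
That is 4 wins.

4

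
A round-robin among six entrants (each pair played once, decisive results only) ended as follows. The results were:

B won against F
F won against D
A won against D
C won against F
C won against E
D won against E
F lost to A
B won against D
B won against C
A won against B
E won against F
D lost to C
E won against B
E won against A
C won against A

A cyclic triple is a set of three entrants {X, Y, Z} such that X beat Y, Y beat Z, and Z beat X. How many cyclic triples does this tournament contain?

Win totals: A 3, B 3, C 4, D 1, E 3, F 1.
An entrant with w wins dominates both others in C(w,2) triples; summing gives 3 + 3 + 6 + 0 + 3 + 0 = 15 transitive triples.
Total triples C(6,3) = 20, so cyclic triples = 20 − 15 = 5.

5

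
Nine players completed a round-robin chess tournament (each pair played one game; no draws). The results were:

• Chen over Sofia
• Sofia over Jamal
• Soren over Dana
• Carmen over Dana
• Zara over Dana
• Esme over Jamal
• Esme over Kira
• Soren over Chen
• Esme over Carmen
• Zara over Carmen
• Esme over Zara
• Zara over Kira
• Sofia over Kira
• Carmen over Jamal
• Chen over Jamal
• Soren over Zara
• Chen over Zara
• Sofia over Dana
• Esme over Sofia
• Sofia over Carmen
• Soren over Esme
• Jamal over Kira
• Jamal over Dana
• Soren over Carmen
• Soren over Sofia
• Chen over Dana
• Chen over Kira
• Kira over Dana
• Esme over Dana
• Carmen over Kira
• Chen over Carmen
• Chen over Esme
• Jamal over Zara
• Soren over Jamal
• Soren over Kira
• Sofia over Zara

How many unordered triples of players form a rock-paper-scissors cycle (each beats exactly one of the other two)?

Win totals: Chen 7, Kira 1, Esme 6, Dana 0, Sofia 5, Carmen 3, Jamal 3, Soren 8, Zara 3.
A player with w wins dominates both others in C(w,2) triples; summing gives 21 + 0 + 15 + 0 + 10 + 3 + 3 + 28 + 3 = 83 transitive triples.
Total triples C(9,3) = 84, so cyclic triples = 84 − 83 = 1.

1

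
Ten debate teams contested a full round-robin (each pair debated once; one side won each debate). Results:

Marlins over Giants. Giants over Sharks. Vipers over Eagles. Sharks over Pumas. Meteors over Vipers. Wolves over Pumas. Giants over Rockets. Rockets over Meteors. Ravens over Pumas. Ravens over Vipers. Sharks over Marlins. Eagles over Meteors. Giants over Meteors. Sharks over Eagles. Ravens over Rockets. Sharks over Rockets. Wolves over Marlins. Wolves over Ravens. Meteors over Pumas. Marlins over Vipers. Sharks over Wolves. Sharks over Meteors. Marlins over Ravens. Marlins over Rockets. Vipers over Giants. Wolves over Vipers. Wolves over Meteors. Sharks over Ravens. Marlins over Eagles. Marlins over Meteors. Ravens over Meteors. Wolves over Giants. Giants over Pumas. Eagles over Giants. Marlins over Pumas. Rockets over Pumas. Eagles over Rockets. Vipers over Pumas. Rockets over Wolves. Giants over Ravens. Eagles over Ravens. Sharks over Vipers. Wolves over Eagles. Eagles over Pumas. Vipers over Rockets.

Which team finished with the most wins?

Sharks

Win totals: Pumas 0, Rockets 3, Eagles 5, Ravens 4, Giants 5, Sharks 8, Marlins 7, Vipers 4, Wolves 7, Meteors 2.
Sharks leads with 8 wins (next highest: 7).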